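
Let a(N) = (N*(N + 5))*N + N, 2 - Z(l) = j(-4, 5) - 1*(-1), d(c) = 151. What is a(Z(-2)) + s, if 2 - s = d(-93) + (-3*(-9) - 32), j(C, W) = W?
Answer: -132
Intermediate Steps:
Z(l) = -4 (Z(l) = 2 - (5 - 1*(-1)) = 2 - (5 + 1) = 2 - 1*6 = 2 - 6 = -4)
s = -144 (s = 2 - (151 + (-3*(-9) - 32)) = 2 - (151 + (27 - 32)) = 2 - (151 - 5) = 2 - 1*146 = 2 - 146 = -144)
a(N) = N + N²*(5 + N) (a(N) = (N*(5 + N))*N + N = N²*(5 + N) + N = N + N²*(5 + N))
a(Z(-2)) + s = -4*(1 + (-4)² + 5*(-4)) - 144 = -4*(1 + 16 - 20) - 144 = -4*(-3) - 144 = 12 - 144 = -132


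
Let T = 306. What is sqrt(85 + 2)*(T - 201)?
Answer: 105*sqrt(87) ≈ 979.38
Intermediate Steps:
sqrt(85 + 2)*(T - 201) = sqrt(85 + 2)*(306 - 201) = sqrt(87)*105 = 105*sqrt(87)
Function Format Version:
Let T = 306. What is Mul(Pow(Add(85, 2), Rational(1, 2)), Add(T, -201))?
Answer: Mul(105, Pow(87, Rational(1, 2))) ≈ 979.38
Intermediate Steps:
Mul(Pow(Add(85, 2), Rational(1, 2)), Add(T, -201)) = Mul(Pow(Add(85, 2), Rational(1, 2)), Add(306, -201)) = Mul(Pow(87, Rational(1, 2)), 105) = Mul(105, Pow(87, Rational(1, 2)))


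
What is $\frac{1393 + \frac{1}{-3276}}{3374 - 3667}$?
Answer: $- \frac{4563467}{959868} \approx -4.7543$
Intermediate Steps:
$\frac{1393 + \frac{1}{-3276}}{3374 - 3667} = \frac{1393 - \frac{1}{3276}}{3374 - 3667} = \frac{4563467}{3276 \left(3374 - 3667\right)} = \frac{4563467}{3276 \left(-293\right)} = \frac{4563467}{3276} \left(- \frac{1}{293}\right) = - \frac{4563467}{959868}$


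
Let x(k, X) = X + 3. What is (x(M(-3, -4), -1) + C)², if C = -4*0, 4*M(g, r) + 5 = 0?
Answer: 4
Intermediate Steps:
M(g, r) = -5/4 (M(g, r) = -5/4 + (¼)*0 = -5/4 + 0 = -5/4)
x(k, X) = 3 + X
C = 0
(x(M(-3, -4), -1) + C)² = ((3 - 1) + 0)² = (2 + 0)² = 2² = 4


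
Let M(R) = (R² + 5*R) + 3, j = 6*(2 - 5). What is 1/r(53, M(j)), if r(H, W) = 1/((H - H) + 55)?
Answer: 55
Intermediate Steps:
j = -18 (j = 6*(-3) = -18)
M(R) = 3 + R² + 5*R
r(H, W) = 1/55 (r(H, W) = 1/(0 + 55) = 1/55)
1/r(53, M(j)) = 1/(1/55) = 55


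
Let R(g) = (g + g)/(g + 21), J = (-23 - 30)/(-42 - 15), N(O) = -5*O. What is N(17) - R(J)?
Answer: -53178/625 ≈ -85.085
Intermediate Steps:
J = 53/57 (J = -53/(-57) = -53*(-1/57) = 53/57 ≈ 0.92982)
R(g) = 2*g/(21 + g) (R(g) = (2*g)/(21 + g) = 2*g/(21 + g))
N(17) - R(J) = -5*17 - 2*53/(57*(21 + 53/57)) = -85 - 2*53/(57*1250/57) = -85 - 2*53*57/(57*1250) = -85 - 1*53/625 = -85 - 53/625 = -53178/625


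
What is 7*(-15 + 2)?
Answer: -91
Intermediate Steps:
7*(-15 + 2) = 7*(-13) = -91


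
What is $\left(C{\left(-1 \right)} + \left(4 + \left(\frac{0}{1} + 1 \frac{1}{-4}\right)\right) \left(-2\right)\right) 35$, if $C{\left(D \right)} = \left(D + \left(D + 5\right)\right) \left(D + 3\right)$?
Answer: $- \frac{105}{2} \approx -52.5$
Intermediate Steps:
$C{\left(D \right)} = \left(3 + D\right) \left(5 + 2 D\right)$ ($C{\left(D \right)} = \left(D + \left(5 + D\right)\right) \left(3 + D\right) = \left(5 + 2 D\right) \left(3 + D\right) = \left(3 + D\right) \left(5 + 2 D\right)$)
$\left(C{\left(-1 \right)} + \left(4 + \left(\frac{0}{1} + 1 \frac{1}{-4}\right)\right) \left(-2\right)\right) 35 = \left(\left(15 + 2 \left(-1\right)^{2} + 11 \left(-1\right)\right) + \left(4 + \left(\frac{0}{1} + 1 \frac{1}{-4}\right)\right) \left(-2\right)\right) 35 = \left(\left(15 + 2 \cdot 1 - 11\right) + \left(4 + \left(0 \cdot 1 + 1 \left(- \frac{1}{4}\right)\right)\right) \left(-2\right)\right) 35 = \left(\left(15 + 2 - 11\right) + \left(4 + \left(0 - \frac{1}{4}\right)\right) \left(-2\right)\right) 35 = \left(6 + \left(4 - \frac{1}{4}\right) \left(-2\right)\right) 35 = \left(6 + \frac{15}{4} \left(-2\right)\right) 35 = \left(6 - \frac{15}{2}\right) 35 = \left(- \frac{3}{2}\right) 35 = - \frac{105}{2}$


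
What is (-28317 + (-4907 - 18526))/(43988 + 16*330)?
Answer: -25875/24634 ≈ -1.0504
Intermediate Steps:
(-28317 + (-4907 - 18526))/(43988 + 16*330) = (-28317 - 23433)/(43988 + 5280) = -51750/49268 = -51750*1/49268 = -25875/24634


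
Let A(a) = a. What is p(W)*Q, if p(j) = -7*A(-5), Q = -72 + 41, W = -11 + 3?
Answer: -1085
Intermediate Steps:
W = -8
Q = -31
p(j) = 35 (p(j) = -7*(-5) = 35)
p(W)*Q = 35*(-31) = -1085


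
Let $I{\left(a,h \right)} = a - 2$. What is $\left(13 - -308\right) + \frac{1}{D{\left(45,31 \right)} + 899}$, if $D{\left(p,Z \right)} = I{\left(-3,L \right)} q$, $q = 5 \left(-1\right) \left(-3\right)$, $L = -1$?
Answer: $\frac{264505}{824} \approx 321.0$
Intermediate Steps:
$q = 15$ ($q = \left(-5\right) \left(-3\right) = 15$)
$I{\left(a,h \right)} = -2 + a$
$D{\left(p,Z \right)} = -75$ ($D{\left(p,Z \right)} = \left(-2 - 3\right) 15 = \left(-5\right) 15 = -75$)
$\left(13 - -308\right) + \frac{1}{D{\left(45,31 \right)} + 899} = \left(13 - -308\right) + \frac{1}{-75 + 899} = \left(13 + 308\right) + \frac{1}{824} = 321 + \frac{1}{824} = \frac{264505}{824}$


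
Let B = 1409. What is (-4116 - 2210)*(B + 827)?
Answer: -14144936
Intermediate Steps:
(-4116 - 2210)*(B + 827) = (-4116 - 2210)*(1409 + 827) = -6326*2236 = -14144936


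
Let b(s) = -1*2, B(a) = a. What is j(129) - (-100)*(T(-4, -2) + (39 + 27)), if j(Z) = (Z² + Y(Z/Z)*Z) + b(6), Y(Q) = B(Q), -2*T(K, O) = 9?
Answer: 22918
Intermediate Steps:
T(K, O) = -9/2 (T(K, O) = -½*9 = -9/2)
b(s) = -2
Y(Q) = Q
j(Z) = -2 + Z + Z² (j(Z) = (Z² + (Z/Z)*Z) - 2 = (Z² + 1*Z) - 2 = (Z² + Z) - 2 = (Z + Z²) - 2 = -2 + Z + Z²)
j(129) - (-100)*(T(-4, -2) + (39 + 27)) = (-2 + 129 + 129²) - (-100)*(-9/2 + (39 + 27)) = (-2 + 129 + 16641) - (-100)*(-9/2 + 66) = 16768 - (-100)*123/2 = 16768 - 1*(-6150) = 16768 + 6150 = 22918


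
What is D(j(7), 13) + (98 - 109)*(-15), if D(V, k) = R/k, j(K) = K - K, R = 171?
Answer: 2316/13 ≈ 178.15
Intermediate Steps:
j(K) = 0
D(V, k) = 171/k
D(j(7), 13) + (98 - 109)*(-15) = 171/13 + (98 - 109)*(-15) = 171*(1/13) - 11*(-15) = 171/13 + 165 = 2316/13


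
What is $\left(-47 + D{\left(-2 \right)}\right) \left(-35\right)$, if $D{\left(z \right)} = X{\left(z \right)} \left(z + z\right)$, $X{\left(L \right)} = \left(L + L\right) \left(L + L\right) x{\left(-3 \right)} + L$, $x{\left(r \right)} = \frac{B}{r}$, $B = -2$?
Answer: $\frac{8575}{3} \approx 2858.3$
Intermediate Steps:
$x{\left(r \right)} = - \frac{2}{r}$
$X{\left(L \right)} = L + \frac{8 L^{2}}{3}$ ($X{\left(L \right)} = \left(L + L\right) \left(L + L\right) \left(- \frac{2}{-3}\right) + L = 2 L 2 L \left(\left(-2\right) \left(- \frac{1}{3}\right)\right) + L = 4 L^{2} \cdot \frac{2}{3} + L = \frac{8 L^{2}}{3} + L = L + \frac{8 L^{2}}{3}$)
$D{\left(z \right)} = \frac{2 z^{2} \left(3 + 8 z\right)}{3}$ ($D{\left(z \right)} = \frac{z \left(3 + 8 z\right)}{3} \left(z + z\right) = \frac{z \left(3 + 8 z\right)}{3} \cdot 2 z = \frac{2 z^{2} \left(3 + 8 z\right)}{3}$)
$\left(-47 + D{\left(-2 \right)}\right) \left(-35\right) = \left(-47 + \left(-2\right)^{2} \left(2 + \frac{16}{3} \left(-2\right)\right)\right) \left(-35\right) = \left(-47 + 4 \left(2 - \frac{32}{3}\right)\right) \left(-35\right) = \left(-47 + 4 \left(- \frac{26}{3}\right)\right) \left(-35\right) = \left(-47 - \frac{104}{3}\right) \left(-35\right) = \left(- \frac{245}{3}\right) \left(-35\right) = \frac{8575}{3}$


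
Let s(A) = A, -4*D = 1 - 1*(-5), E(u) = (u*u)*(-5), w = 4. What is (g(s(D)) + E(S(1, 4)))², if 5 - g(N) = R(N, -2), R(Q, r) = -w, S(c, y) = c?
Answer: 16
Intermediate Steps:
E(u) = -5*u² (E(u) = u²*(-5) = -5*u²)
D = -3/2 (D = -(1 - 1*(-5))/4 = -(1 + 5)/4 = -¼*6 = -3/2 ≈ -1.5000)
R(Q, r) = -4 (R(Q, r) = -1*4 = -4)
g(N) = 9 (g(N) = 5 - 1*(-4) = 5 + 4 = 9)
(g(s(D)) + E(S(1, 4)))² = (9 - 5*1²)² = (9 - 5*1)² = (9 - 5)² = 4² = 16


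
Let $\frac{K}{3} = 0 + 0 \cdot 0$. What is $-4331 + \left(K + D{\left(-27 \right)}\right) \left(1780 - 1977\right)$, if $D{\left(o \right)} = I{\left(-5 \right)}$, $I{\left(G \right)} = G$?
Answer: $-3346$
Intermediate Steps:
$D{\left(o \right)} = -5$
$K = 0$ ($K = 3 \left(0 + 0 \cdot 0\right) = 3 \left(0 + 0\right) = 3 \cdot 0 = 0$)
$-4331 + \left(K + D{\left(-27 \right)}\right) \left(1780 - 1977\right) = -4331 + \left(0 - 5\right) \left(1780 - 1977\right) = -4331 - -985 = -4331 + 985 = -3346$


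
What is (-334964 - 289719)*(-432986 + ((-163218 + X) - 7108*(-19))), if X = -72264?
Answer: 333215907128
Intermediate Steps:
(-334964 - 289719)*(-432986 + ((-163218 + X) - 7108*(-19))) = (-334964 - 289719)*(-432986 + ((-163218 - 72264) - 7108*(-19))) = -624683*(-432986 + (-235482 + 135052)) = -624683*(-432986 - 100430) = -624683*(-533416) = 333215907128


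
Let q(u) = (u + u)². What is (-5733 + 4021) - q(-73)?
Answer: -23028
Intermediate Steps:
q(u) = 4*u² (q(u) = (2*u)² = 4*u²)
(-5733 + 4021) - q(-73) = (-5733 + 4021) - 4*(-73)² = -1712 - 4*5329 = -1712 - 1*21316 = -1712 - 21316 = -23028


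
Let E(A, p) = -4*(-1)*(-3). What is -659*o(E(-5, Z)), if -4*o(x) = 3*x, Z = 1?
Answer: -5931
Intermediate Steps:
E(A, p) = -12 (E(A, p) = 4*(-3) = -12)
o(x) = -3*x/4
-659*o(E(-5, Z)) = -(-1977)*(-12)/4 = -659*9 = -5931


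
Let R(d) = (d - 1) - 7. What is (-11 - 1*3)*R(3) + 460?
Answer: 530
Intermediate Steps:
R(d) = -8 + d (R(d) = (-1 + d) - 7 = -8 + d)
(-11 - 1*3)*R(3) + 460 = (-11 - 1*3)*(-8 + 3) + 460 = (-11 - 3)*(-5) + 460 = -14*(-5) + 460 = 70 + 460 = 530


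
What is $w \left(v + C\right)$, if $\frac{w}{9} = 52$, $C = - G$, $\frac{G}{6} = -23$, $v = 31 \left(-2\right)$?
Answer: $35568$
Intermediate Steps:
$v = -62$
$G = -138$ ($G = 6 \left(-23\right) = -138$)
$C = 138$ ($C = \left(-1\right) \left(-138\right) = 138$)
$w = 468$ ($w = 9 \cdot 52 = 468$)
$w \left(v + C\right) = 468 \left(-62 + 138\right) = 468 \cdot 76 = 35568$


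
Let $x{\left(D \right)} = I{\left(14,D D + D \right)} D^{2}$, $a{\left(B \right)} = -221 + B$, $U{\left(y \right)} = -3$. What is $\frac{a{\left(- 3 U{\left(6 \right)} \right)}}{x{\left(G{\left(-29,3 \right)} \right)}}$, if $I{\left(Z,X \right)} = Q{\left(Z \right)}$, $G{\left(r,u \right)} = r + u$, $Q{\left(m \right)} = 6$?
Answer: $- \frac{53}{1014} \approx -0.052268$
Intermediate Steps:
$I{\left(Z,X \right)} = 6$
$x{\left(D \right)} = 6 D^{2}$
$\frac{a{\left(- 3 U{\left(6 \right)} \right)}}{x{\left(G{\left(-29,3 \right)} \right)}} = \frac{-221 - -9}{6 \left(-29 + 3\right)^{2}} = \frac{-221 + 9}{6 \left(-26\right)^{2}} = - \frac{212}{6 \cdot 676} = - \frac{212}{4056} = \left(-212\right) \frac{1}{4056} = - \frac{53}{1014}$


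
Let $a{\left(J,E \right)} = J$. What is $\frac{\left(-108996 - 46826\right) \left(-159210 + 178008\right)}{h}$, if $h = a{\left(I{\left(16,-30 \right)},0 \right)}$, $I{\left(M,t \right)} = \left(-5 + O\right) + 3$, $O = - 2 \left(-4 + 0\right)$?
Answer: $-488190326$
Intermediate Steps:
$O = 8$ ($O = \left(-2\right) \left(-4\right) = 8$)
$I{\left(M,t \right)} = 6$ ($I{\left(M,t \right)} = \left(-5 + 8\right) + 3 = 3 + 3 = 6$)
$h = 6$
$\frac{\left(-108996 - 46826\right) \left(-159210 + 178008\right)}{h} = \frac{\left(-108996 - 46826\right) \left(-159210 + 178008\right)}{6} = \left(-155822\right) 18798 \cdot \frac{1}{6} = \left(-2929141956\right) \frac{1}{6} = -488190326$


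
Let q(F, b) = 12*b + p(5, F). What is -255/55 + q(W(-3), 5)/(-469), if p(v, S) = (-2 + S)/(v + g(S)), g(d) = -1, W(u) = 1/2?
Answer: -196599/41272 ≈ -4.7635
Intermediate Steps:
W(u) = 1/2
p(v, S) = (-2 + S)/(-1 + v) (p(v, S) = (-2 + S)/(v - 1) = (-2 + S)/(-1 + v))
q(F, b) = -1/2 + 12*b + F/4 (q(F, b) = 12*b + (-2 + F)/(-1 + 5) = 12*b + (-2 + F)/4 = 12*b + (-1/2 + F/4) = -1/2 + 12*b + F/4)
-255/55 + q(W(-3), 5)/(-469) = -255/55 + (-1/2 + 12*5 + (1/4)*(1/2))/(-469) = -255*1/55 + (-1/2 + 60 + 1/8)*(-1/469) = -51/11 + (477/8)*(-1/469) = -51/11 - 477/3752 = -196599/41272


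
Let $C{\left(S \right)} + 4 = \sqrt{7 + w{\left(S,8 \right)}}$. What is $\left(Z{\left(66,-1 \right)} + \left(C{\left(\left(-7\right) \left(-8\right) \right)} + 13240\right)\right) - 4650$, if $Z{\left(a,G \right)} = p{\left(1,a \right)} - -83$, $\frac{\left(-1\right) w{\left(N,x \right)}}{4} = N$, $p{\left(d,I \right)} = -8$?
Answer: $8661 + i \sqrt{217} \approx 8661.0 + 14.731 i$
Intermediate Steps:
$w{\left(N,x \right)} = - 4 N$
$Z{\left(a,G \right)} = 75$ ($Z{\left(a,G \right)} = -8 - -83 = -8 + 83 = 75$)
$C{\left(S \right)} = -4 + \sqrt{7 - 4 S}$
$\left(Z{\left(66,-1 \right)} + \left(C{\left(\left(-7\right) \left(-8\right) \right)} + 13240\right)\right) - 4650 = \left(75 + \left(\left(-4 + \sqrt{7 - 4 \left(\left(-7\right) \left(-8\right)\right)}\right) + 13240\right)\right) - 4650 = \left(75 + \left(\left(-4 + \sqrt{7 - 224}\right) + 13240\right)\right) - 4650 = \left(75 + \left(\left(-4 + \sqrt{-217}\right) + 13240\right)\right) - 4650 = \left(75 + \left(\left(-4 + i \sqrt{217}\right) + 13240\right)\right) - 4650 = \left(75 + \left(13236 + i \sqrt{217}\right)\right) - 4650 = \left(13311 + i \sqrt{217}\right) - 4650 = 8661 + i \sqrt{217}$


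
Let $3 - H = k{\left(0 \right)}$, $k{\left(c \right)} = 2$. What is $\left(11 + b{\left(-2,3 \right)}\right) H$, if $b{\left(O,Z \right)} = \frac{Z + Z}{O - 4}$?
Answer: $10$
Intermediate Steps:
$H = 1$ ($H = 3 - 2 = 1$)
$b{\left(O,Z \right)} = \frac{2 Z}{-4 + O}$
$\left(11 + b{\left(-2,3 \right)}\right) H = \left(11 + 2 \cdot 3 \frac{1}{-4 - 2}\right) 1 = \left(11 + 2 \cdot 3 \frac{1}{-6}\right) 1 = \left(11 + 2 \cdot 3 \left(- \frac{1}{6}\right)\right) 1 = \left(11 - 1\right) 1 = 10 \cdot 1 = 10$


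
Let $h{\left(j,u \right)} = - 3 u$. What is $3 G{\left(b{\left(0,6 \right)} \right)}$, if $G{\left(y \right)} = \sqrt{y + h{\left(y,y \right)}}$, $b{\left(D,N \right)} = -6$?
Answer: $6 \sqrt{3} \approx 10.392$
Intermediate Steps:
$G{\left(y \right)} = \sqrt{2} \sqrt{- y}$ ($G{\left(y \right)} = \sqrt{y - 3 y} = \sqrt{- 2 y} = \sqrt{2} \sqrt{- y}$)
$3 G{\left(b{\left(0,6 \right)} \right)} = 3 \sqrt{2} \sqrt{\left(-1\right) \left(-6\right)} = 3 \sqrt{2} \sqrt{6} = 3 \cdot 2 \sqrt{3} = 6 \sqrt{3}$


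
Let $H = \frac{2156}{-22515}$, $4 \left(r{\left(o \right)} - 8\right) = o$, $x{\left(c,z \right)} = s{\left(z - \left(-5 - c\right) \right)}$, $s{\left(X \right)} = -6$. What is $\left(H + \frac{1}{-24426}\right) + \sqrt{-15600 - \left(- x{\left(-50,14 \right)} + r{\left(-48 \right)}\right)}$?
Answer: $- \frac{17561657}{183317130} + i \sqrt{15602} \approx -0.095799 + 124.91 i$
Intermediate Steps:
$x{\left(c,z \right)} = -6$
$r{\left(o \right)} = 8 + \frac{o}{4}$
$H = - \frac{2156}{22515}$ ($H = 2156 \left(- \frac{1}{22515}\right) = - \frac{2156}{22515} \approx -0.095758$)
$\left(H + \frac{1}{-24426}\right) + \sqrt{-15600 - \left(- x{\left(-50,14 \right)} + r{\left(-48 \right)}\right)} = \left(- \frac{2156}{22515} + \frac{1}{-24426}\right) + \sqrt{-15600 - \left(14 - 12\right)} = \left(- \frac{2156}{22515} - \frac{1}{24426}\right) + \sqrt{-15600 - 2} = - \frac{17561657}{183317130} + \sqrt{-15600 - 2} = - \frac{17561657}{183317130} + \sqrt{-15602} = - \frac{17561657}{183317130} + i \sqrt{15602}$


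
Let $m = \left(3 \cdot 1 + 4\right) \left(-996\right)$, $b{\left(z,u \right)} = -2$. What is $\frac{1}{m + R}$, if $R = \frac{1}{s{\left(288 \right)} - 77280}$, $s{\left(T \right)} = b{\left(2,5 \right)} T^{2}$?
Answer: $- \frac{243168}{1695367297} \approx -0.00014343$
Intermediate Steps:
$s{\left(T \right)} = - 2 T^{2}$
$m = -6972$ ($m = \left(3 + 4\right) \left(-996\right) = 7 \left(-996\right) = -6972$)
$R = - \frac{1}{243168}$ ($R = \frac{1}{- 2 \cdot 288^{2} - 77280} = \frac{1}{\left(-2\right) 82944 - 77280} = \frac{1}{-165888 - 77280} = \frac{1}{-243168} = - \frac{1}{243168} \approx -4.1124 \cdot 10^{-6}$)
$\frac{1}{m + R} = \frac{1}{-6972 - \frac{1}{243168}} = \frac{1}{- \frac{1695367297}{243168}} = - \frac{243168}{1695367297}$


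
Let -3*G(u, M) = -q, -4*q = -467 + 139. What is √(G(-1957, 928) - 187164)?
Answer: I*√1684230/3 ≈ 432.59*I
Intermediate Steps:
q = 82 (q = -(-467 + 139)/4 = -¼*(-328) = 82)
G(u, M) = 82/3 (G(u, M) = -(-1)*82/3 = -⅓*(-82) = 82/3)
√(G(-1957, 928) - 187164) = √(82/3 - 187164) = √(-561410/3) = I*√1684230/3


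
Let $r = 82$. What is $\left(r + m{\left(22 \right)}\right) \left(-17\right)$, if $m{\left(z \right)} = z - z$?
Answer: $-1394$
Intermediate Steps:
$m{\left(z \right)} = 0$
$\left(r + m{\left(22 \right)}\right) \left(-17\right) = \left(82 + 0\right) \left(-17\right) = 82 \left(-17\right) = -1394$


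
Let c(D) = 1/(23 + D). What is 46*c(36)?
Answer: 46/59 ≈ 0.77966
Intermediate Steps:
46*c(36) = 46/(23 + 36) = 46/59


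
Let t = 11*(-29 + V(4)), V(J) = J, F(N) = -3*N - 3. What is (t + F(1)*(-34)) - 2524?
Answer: -2595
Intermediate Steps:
F(N) = -3 - 3*N
t = -275 (t = 11*(-29 + 4) = 11*(-25) = -275)
(t + F(1)*(-34)) - 2524 = (-275 + (-3 - 3*1)*(-34)) - 2524 = (-275 + (-3 - 3)*(-34)) - 2524 = (-275 - 6*(-34)) - 2524 = (-275 + 204) - 2524 = -71 - 2524 = -2595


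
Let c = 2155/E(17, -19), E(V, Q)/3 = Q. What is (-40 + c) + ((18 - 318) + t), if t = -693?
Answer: -61036/57 ≈ -1070.8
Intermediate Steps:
E(V, Q) = 3*Q
c = -2155/57 (c = 2155/((3*(-19))) = 2155/(-57) = 2155*(-1/57) = -2155/57 ≈ -37.807)
(-40 + c) + ((18 - 318) + t) = (-40 - 2155/57) + ((18 - 318) - 693) = -4435/57 + (-300 - 693) = -4435/57 - 993 = -61036/57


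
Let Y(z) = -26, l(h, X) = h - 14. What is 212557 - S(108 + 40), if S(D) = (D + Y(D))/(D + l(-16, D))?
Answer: 12540802/59 ≈ 2.1256e+5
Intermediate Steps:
l(h, X) = -14 + h
S(D) = (-26 + D)/(-30 + D) (S(D) = (D - 26)/(D + (-14 - 16)) = (-26 + D)/(D - 30) = (-26 + D)/(-30 + D))
212557 - S(108 + 40) = 212557 - (-26 + (108 + 40))/(-30 + (108 + 40)) = 212557 - (-26 + 148)/(-30 + 148) = 212557 - 122/118 = 212557 - 1*61/59 = 212557 - 61/59 = 12540802/59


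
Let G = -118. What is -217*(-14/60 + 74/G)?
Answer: 330491/1770 ≈ 186.72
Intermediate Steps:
-217*(-14/60 + 74/G) = -217*(-14/60 + 74/(-118)) = -217*(-14*1/60 + 74*(-1/118)) = -217*(-7/30 - 37/59) = -217*(-1523/1770) = 330491/1770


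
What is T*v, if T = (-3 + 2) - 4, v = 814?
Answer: -4070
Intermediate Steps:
T = -5 (T = -1 - 4 = -5)
T*v = -5*814 = -4070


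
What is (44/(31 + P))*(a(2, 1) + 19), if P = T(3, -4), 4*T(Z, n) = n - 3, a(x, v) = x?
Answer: 1232/39 ≈ 31.590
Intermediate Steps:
T(Z, n) = -¾ + n/4 (T(Z, n) = (n - 3)/4 = (-3 + n)/4 = -¾ + n/4)
P = -7/4 (P = -¾ + (¼)*(-4) = -¾ - 1 = -7/4 ≈ -1.7500)
(44/(31 + P))*(a(2, 1) + 19) = (44/(31 - 7/4))*(2 + 19) = (44/(117/4))*21 = ((4/117)*44)*21 = (176/117)*21 = 1232/39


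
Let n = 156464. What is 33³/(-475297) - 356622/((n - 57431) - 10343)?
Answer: -1762128768/430143785 ≈ -4.0966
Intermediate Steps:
33³/(-475297) - 356622/((n - 57431) - 10343) = 33³/(-475297) - 356622/((156464 - 57431) - 10343) = 35937*(-1/475297) - 356622/(99033 - 10343) = -35937/475297 - 356622/88690 = -35937/475297 - 356622*1/88690 = -35937/475297 - 3639/905 = -1762128768/430143785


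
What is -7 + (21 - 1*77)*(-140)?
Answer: 7833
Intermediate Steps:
-7 + (21 - 1*77)*(-140) = -7 + (21 - 77)*(-140) = -7 - 56*(-140) = -7 + 7840 = 7833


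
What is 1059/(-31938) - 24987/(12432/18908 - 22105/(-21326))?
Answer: -26816158388793883/1818033846778 ≈ -14750.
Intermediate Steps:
1059/(-31938) - 24987/(12432/18908 - 22105/(-21326)) = 1059*(-1/31938) - 24987/(12432*(1/18908) - 22105*(-1/21326)) = -353/10646 - 24987/(3108/4727 + 22105/21326) = -353/10646 - 24987/170771543/100808002 = -353/10646 - 24987*100808002/170771543 = -353/10646 - 2518889545974/170771543 = -26816158388793883/1818033846778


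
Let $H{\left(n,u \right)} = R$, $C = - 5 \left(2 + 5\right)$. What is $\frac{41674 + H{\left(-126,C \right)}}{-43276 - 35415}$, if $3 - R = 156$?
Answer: $- \frac{41521}{78691} \approx -0.52765$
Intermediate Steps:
$R = -153$ ($R = 3 - 156 = -153$)
$C = -35$ ($C = \left(-5\right) 7 = -35$)
$H{\left(n,u \right)} = -153$
$\frac{41674 + H{\left(-126,C \right)}}{-43276 - 35415} = \frac{41674 - 153}{-43276 - 35415} = \frac{41521}{-78691} = 41521 \left(- \frac{1}{78691}\right) = - \frac{41521}{78691}$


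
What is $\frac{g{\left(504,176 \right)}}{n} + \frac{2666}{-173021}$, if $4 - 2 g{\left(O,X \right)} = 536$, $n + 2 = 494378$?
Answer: $- \frac{682015001}{42768714948} \approx -0.015947$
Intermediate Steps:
$n = 494376$ ($n = -2 + 494378 = 494376$)
$g{\left(O,X \right)} = -266$ ($g{\left(O,X \right)} = 2 - 268 = -266$)
$\frac{g{\left(504,176 \right)}}{n} + \frac{2666}{-173021} = - \frac{266}{494376} + \frac{2666}{-173021} = \left(-266\right) \frac{1}{494376} + 2666 \left(- \frac{1}{173021}\right) = - \frac{133}{247188} - \frac{2666}{173021} = - \frac{682015001}{42768714948}$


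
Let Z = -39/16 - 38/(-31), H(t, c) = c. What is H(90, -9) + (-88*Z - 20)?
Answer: 4813/62 ≈ 77.629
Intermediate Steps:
Z = -601/496 (Z = -39*1/16 - 38*(-1/31) = -39/16 + 38/31 = -601/496 ≈ -1.2117)
H(90, -9) + (-88*Z - 20) = -9 + (-88*(-601/496) - 20) = -9 + (6611/62 - 20) = -9 + 5371/62 = 4813/62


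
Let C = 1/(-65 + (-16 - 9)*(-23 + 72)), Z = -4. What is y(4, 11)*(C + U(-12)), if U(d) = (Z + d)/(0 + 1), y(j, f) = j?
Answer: -41282/645 ≈ -64.003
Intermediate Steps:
U(d) = -4 + d (U(d) = (-4 + d)/(0 + 1) = (-4 + d)/1 = (-4 + d)*1 = -4 + d)
C = -1/1290 (C = 1/(-65 - 25*49) = 1/(-65 - 1225) = 1/(-1290) = -1/1290 ≈ -0.00077519)
y(4, 11)*(C + U(-12)) = 4*(-1/1290 + (-4 - 12)) = 4*(-1/1290 - 16) = 4*(-20641/1290) = -41282/645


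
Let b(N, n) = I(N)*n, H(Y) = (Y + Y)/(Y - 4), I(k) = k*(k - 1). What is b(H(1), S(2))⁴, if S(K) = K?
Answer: 160000/6561 ≈ 24.387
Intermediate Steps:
I(k) = k*(-1 + k)
H(Y) = 2*Y/(-4 + Y) (H(Y) = (2*Y)/(-4 + Y) = 2*Y/(-4 + Y))
b(N, n) = N*n*(-1 + N) (b(N, n) = (N*(-1 + N))*n = N*n*(-1 + N))
b(H(1), S(2))⁴ = ((2*1/(-4 + 1))*2*(-1 + 2*1/(-4 + 1)))⁴ = ((2*1/(-3))*2*(-1 + 2*1/(-3)))⁴ = ((2*1*(-⅓))*2*(-1 + 2*1*(-⅓)))⁴ = (-⅔*2*(-1 - ⅔))⁴ = (-⅔*2*(-5/3))⁴ = (20/9)⁴ = 160000/6561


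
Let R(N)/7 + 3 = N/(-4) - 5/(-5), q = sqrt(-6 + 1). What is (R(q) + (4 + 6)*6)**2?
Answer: 33611/16 - 161*I*sqrt(5) ≈ 2100.7 - 360.01*I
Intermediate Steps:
q = I*sqrt(5) (q = sqrt(-5) = I*sqrt(5) ≈ 2.2361*I)
R(N) = -14 - 7*N/4 (R(N) = -21 + 7*(N/(-4) - 5/(-5)) = -21 + 7*(N*(-1/4) - 5*(-1/5)) = -21 + 7*(-N/4 + 1) = -21 + 7*(1 - N/4) = -21 + (7 - 7*N/4) = -14 - 7*N/4)
(R(q) + (4 + 6)*6)**2 = ((-14 - 7*I*sqrt(5)/4) + (4 + 6)*6)**2 = ((-14 - 7*I*sqrt(5)/4) + 10*6)**2 = ((-14 - 7*I*sqrt(5)/4) + 60)**2 = (46 - 7*I*sqrt(5)/4)**2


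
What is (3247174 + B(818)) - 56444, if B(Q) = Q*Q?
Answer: 3859854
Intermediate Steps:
B(Q) = Q²
(3247174 + B(818)) - 56444 = (3247174 + 818²) - 56444 = (3247174 + 669124) - 56444 = 3916298 - 56444 = 3859854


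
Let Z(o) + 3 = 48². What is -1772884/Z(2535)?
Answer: -1772884/2301 ≈ -770.48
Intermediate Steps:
Z(o) = 2301 (Z(o) = -3 + 48² = -3 + 2304 = 2301)
-1772884/Z(2535) = -1772884/2301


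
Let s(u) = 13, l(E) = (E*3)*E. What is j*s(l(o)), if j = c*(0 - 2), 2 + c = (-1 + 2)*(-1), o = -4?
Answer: 78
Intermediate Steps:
l(E) = 3*E² (l(E) = (3*E)*E = 3*E²)
c = -3 (c = -2 + (-1 + 2)*(-1) = -2 + 1*(-1) = -2 - 1 = -3)
j = 6 (j = -3*(0 - 2) = -3*(-2) = 6)
j*s(l(o)) = 6*13 = 78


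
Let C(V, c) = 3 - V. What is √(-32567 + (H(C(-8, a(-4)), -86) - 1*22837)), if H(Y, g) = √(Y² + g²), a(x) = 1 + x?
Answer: √(-55404 + √7517) ≈ 235.2*I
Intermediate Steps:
√(-32567 + (H(C(-8, a(-4)), -86) - 1*22837)) = √(-32567 + (√((3 - 1*(-8))² + (-86)²) - 1*22837)) = √(-32567 + (√((3 + 8)² + 7396) - 22837)) = √(-32567 + (√(11² + 7396) - 22837)) = √(-32567 + (√(121 + 7396) - 22837)) = √(-32567 + (√7517 - 22837)) = √(-32567 + (-22837 + √7517)) = √(-55404 + √7517)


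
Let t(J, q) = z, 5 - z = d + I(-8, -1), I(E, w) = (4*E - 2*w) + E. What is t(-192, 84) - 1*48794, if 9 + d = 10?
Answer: -48752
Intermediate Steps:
d = 1 (d = -9 + 10 = 1)
I(E, w) = -2*w + 5*E (I(E, w) = (-2*w + 4*E) + E = -2*w + 5*E)
z = 42 (z = 5 - (1 + (-2*(-1) + 5*(-8))) = 5 - (1 + (2 - 40)) = 5 - (1 - 38) = 5 - 1*(-37) = 5 + 37 = 42)
t(J, q) = 42
t(-192, 84) - 1*48794 = 42 - 1*48794 = 42 - 48794 = -48752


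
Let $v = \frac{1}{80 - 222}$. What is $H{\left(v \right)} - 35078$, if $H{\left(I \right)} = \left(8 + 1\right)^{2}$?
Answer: $-34997$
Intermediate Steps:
$v = - \frac{1}{142}$ ($v = \frac{1}{-142} = - \frac{1}{142} \approx -0.0070423$)
$H{\left(I \right)} = 81$ ($H{\left(I \right)} = 9^{2} = 81$)
$H{\left(v \right)} - 35078 = 81 - 35078 = -34997$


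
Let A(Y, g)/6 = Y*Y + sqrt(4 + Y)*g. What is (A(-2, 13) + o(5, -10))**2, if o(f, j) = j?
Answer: 12364 + 2184*sqrt(2) ≈ 15453.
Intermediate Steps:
A(Y, g) = 6*Y**2 + 6*g*sqrt(4 + Y) (A(Y, g) = 6*(Y*Y + sqrt(4 + Y)*g) = 6*(Y**2 + g*sqrt(4 + Y)) = 6*Y**2 + 6*g*sqrt(4 + Y))
(A(-2, 13) + o(5, -10))**2 = ((6*(-2)**2 + 6*13*sqrt(4 - 2)) - 10)**2 = ((6*4 + 6*13*sqrt(2)) - 10)**2 = ((24 + 78*sqrt(2)) - 10)**2 = (14 + 78*sqrt(2))**2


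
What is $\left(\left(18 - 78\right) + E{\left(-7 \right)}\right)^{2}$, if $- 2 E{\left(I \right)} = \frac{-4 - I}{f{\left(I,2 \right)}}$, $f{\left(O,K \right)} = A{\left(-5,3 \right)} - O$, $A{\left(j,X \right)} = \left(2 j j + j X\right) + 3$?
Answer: $\frac{3243601}{900} \approx 3604.0$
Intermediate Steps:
$A{\left(j,X \right)} = 3 + 2 j^{2} + X j$ ($A{\left(j,X \right)} = \left(2 j^{2} + X j\right) + 3 = 3 + 2 j^{2} + X j$)
$f{\left(O,K \right)} = 38 - O$ ($f{\left(O,K \right)} = \left(3 + 2 \left(-5\right)^{2} + 3 \left(-5\right)\right) - O = \left(3 + 2 \cdot 25 - 15\right) - O = \left(3 + 50 - 15\right) - O = 38 - O$)
$E{\left(I \right)} = - \frac{-4 - I}{2 \left(38 - I\right)}$ ($E{\left(I \right)} = - \frac{\left(-4 - I\right) \frac{1}{38 - I}}{2} = - \frac{\frac{1}{38 - I} \left(-4 - I\right)}{2} = - \frac{-4 - I}{2 \left(38 - I\right)}$)
$\left(\left(18 - 78\right) + E{\left(-7 \right)}\right)^{2} = \left(\left(18 - 78\right) + \frac{-4 - -7}{2 \left(-38 - 7\right)}\right)^{2} = \left(-60 + \frac{-4 + 7}{2 \left(-45\right)}\right)^{2} = \left(-60 + \frac{1}{2} \left(- \frac{1}{45}\right) 3\right)^{2} = \left(-60 - \frac{1}{30}\right)^{2} = \left(- \frac{1801}{30}\right)^{2} = \frac{3243601}{900}$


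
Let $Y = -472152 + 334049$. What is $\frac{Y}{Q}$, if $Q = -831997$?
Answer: $\frac{1267}{7633} \approx 0.16599$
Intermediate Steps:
$Y = -138103$
$\frac{Y}{Q} = - \frac{138103}{-831997} = \left(-138103\right) \left(- \frac{1}{831997}\right) = \frac{1267}{7633}$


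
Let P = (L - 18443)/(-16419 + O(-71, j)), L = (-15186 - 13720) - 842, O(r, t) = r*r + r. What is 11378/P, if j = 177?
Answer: 130266722/48191 ≈ 2703.1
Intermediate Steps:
O(r, t) = r + r² (O(r, t) = r² + r = r + r²)
L = -29748 (L = -28906 - 842 = -29748)
P = 48191/11449 (P = (-29748 - 18443)/(-16419 - 71*(1 - 71)) = -48191/(-16419 - 71*(-70)) = -48191/(-16419 + 4970) = -48191/(-11449) = -48191*(-1/11449) = 48191/11449 ≈ 4.2092)
11378/P = 11378/(48191/11449) = 11378*(11449/48191) = 130266722/48191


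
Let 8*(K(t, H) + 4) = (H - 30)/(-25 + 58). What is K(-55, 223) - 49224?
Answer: -12995999/264 ≈ -49227.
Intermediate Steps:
K(t, H) = -181/44 + H/264 (K(t, H) = -4 + ((H - 30)/(-25 + 58))/8 = -4 + ((-30 + H)/33)/8 = -4 + ((-30 + H)*(1/33))/8 = -4 + (-10/11 + H/33)/8 = -4 + (-5/44 + H/264) = -181/44 + H/264)
K(-55, 223) - 49224 = (-181/44 + (1/264)*223) - 49224 = (-181/44 + 223/264) - 49224 = -863/264 - 49224 = -12995999/264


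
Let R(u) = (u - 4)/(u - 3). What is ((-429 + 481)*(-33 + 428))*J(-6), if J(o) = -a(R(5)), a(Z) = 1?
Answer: -20540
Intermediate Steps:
R(u) = (-4 + u)/(-3 + u)
J(o) = -1 (J(o) = -1*1 = -1)
((-429 + 481)*(-33 + 428))*J(-6) = ((-429 + 481)*(-33 + 428))*(-1) = (52*395)*(-1) = 20540*(-1) = -20540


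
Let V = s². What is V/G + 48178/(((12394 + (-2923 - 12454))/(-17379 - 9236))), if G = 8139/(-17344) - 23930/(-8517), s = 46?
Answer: 444237095636719534/1031288896031 ≈ 4.3076e+5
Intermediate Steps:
G = 345722057/147718848 (G = 8139*(-1/17344) - 23930*(-1/8517) = -8139/17344 + 23930/8517 = 345722057/147718848 ≈ 2.3404)
V = 2116 (V = 46² = 2116)
V/G + 48178/(((12394 + (-2923 - 12454))/(-17379 - 9236))) = 2116/(345722057/147718848) + 48178/(((12394 + (-2923 - 12454))/(-17379 - 9236))) = 2116*(147718848/345722057) + 48178/(((12394 - 15377)/(-26615))) = 312573082368/345722057 + 48178/((-2983*(-1/26615))) = 312573082368/345722057 + 48178/(2983/26615) = 312573082368/345722057 + 48178*(26615/2983) = 312573082368/345722057 + 1282257470/2983 = 444237095636719534/1031288896031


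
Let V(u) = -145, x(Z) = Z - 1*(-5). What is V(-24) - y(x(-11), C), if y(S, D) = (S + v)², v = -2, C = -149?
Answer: -209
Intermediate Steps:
x(Z) = 5 + Z (x(Z) = Z + 5 = 5 + Z)
y(S, D) = (-2 + S)² (y(S, D) = (S - 2)² = (-2 + S)²)
V(-24) - y(x(-11), C) = -145 - (-2 + (5 - 11))² = -145 - (-2 - 6)² = -145 - 1*(-8)² = -145 - 1*64 = -145 - 64 = -209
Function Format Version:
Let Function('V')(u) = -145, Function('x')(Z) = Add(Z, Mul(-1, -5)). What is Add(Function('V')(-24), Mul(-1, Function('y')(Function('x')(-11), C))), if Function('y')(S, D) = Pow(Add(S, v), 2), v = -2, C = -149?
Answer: -209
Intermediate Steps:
Function('x')(Z) = Add(5, Z) (Function('x')(Z) = Add(Z, 5) = Add(5, Z))
Function('y')(S, D) = Pow(Add(-2, S), 2) (Function('y')(S, D) = Pow(Add(S, -2), 2) = Pow(Add(-2, S), 2))
Add(Function('V')(-24), Mul(-1, Function('y')(Function('x')(-11), C))) = Add(-145, Mul(-1, Pow(Add(-2, Add(5, -11)), 2))) = Add(-145, Mul(-1, Pow(Add(-2, -6), 2))) = Add(-145, Mul(-1, Pow(-8, 2))) = Add(-145, Mul(-1, 64)) = Add(-145, -64) = -209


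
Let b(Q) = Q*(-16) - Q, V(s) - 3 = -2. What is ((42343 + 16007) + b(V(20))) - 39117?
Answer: 19216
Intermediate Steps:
V(s) = 1 (V(s) = 3 - 2 = 1)
b(Q) = -17*Q (b(Q) = -16*Q - Q = -17*Q)
((42343 + 16007) + b(V(20))) - 39117 = ((42343 + 16007) - 17*1) - 39117 = (58350 - 17) - 39117 = 58333 - 39117 = 19216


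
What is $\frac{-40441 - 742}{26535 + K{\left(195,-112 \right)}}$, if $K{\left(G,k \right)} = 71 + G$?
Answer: $- \frac{41183}{26801} \approx -1.5366$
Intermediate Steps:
$\frac{-40441 - 742}{26535 + K{\left(195,-112 \right)}} = \frac{-40441 - 742}{26535 + \left(71 + 195\right)} = - \frac{41183}{26535 + 266} = - \frac{41183}{26801}$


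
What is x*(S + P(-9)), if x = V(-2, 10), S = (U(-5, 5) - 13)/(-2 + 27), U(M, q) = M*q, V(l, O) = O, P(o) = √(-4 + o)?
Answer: -76/5 + 10*I*√13 ≈ -15.2 + 36.056*I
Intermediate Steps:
S = -38/25 (S = (-5*5 - 13)/(-2 + 27) = (-25 - 13)/25 = -38*1/25 = -38/25 ≈ -1.5200)
x = 10
x*(S + P(-9)) = 10*(-38/25 + √(-4 - 9)) = 10*(-38/25 + √(-13)) = 10*(-38/25 + I*√13) = -76/5 + 10*I*√13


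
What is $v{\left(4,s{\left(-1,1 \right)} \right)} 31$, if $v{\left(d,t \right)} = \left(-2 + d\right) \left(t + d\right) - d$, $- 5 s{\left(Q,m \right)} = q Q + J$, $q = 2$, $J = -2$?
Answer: $\frac{868}{5} \approx 173.6$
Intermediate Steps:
$s{\left(Q,m \right)} = \frac{2}{5} - \frac{2 Q}{5}$ ($s{\left(Q,m \right)} = - \frac{2 Q - 2}{5} = - \frac{-2 + 2 Q}{5} = \frac{2}{5} - \frac{2 Q}{5}$)
$v{\left(d,t \right)} = - d + \left(-2 + d\right) \left(d + t\right)$ ($v{\left(d,t \right)} = \left(-2 + d\right) \left(d + t\right) - d = - d + \left(-2 + d\right) \left(d + t\right)$)
$v{\left(4,s{\left(-1,1 \right)} \right)} 31 = \left(4^{2} - 12 - 2 \left(\frac{2}{5} - - \frac{2}{5}\right) + 4 \left(\frac{2}{5} - - \frac{2}{5}\right)\right) 31 = \left(16 - 12 - 2 \left(\frac{2}{5} + \frac{2}{5}\right) + 4 \left(\frac{2}{5} + \frac{2}{5}\right)\right) 31 = \left(16 - 12 - \frac{8}{5} + 4 \cdot \frac{4}{5}\right) 31 = \left(16 - 12 - \frac{8}{5} + \frac{16}{5}\right) 31 = \frac{28}{5} \cdot 31 = \frac{868}{5}$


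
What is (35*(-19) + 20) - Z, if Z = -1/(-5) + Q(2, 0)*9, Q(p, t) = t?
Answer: -3226/5 ≈ -645.20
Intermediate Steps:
Z = 1/5 (Z = -1/(-5) + 0*9 = -1*(-1/5) + 0 = 1/5 + 0 = 1/5 ≈ 0.20000)
(35*(-19) + 20) - Z = (35*(-19) + 20) - 1*1/5 = (-665 + 20) - 1/5 = -645 - 1/5 = -3226/5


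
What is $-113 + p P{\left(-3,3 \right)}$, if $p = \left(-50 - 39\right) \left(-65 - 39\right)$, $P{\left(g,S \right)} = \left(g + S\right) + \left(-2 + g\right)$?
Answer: $-46393$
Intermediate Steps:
$P{\left(g,S \right)} = -2 + S + 2 g$ ($P{\left(g,S \right)} = \left(S + g\right) + \left(-2 + g\right) = -2 + S + 2 g$)
$p = 9256$ ($p = \left(-89\right) \left(-104\right) = 9256$)
$-113 + p P{\left(-3,3 \right)} = -113 + 9256 \left(-2 + 3 + 2 \left(-3\right)\right) = -113 + 9256 \left(-2 + 3 - 6\right) = -113 + 9256 \left(-5\right) = -113 - 46280 = -46393$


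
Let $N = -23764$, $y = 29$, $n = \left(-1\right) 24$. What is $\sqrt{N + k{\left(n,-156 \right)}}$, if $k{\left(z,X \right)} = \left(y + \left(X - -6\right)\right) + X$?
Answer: $i \sqrt{24041} \approx 155.05 i$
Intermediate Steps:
$n = -24$
$k{\left(z,X \right)} = 35 + 2 X$ ($k{\left(z,X \right)} = \left(29 + \left(X - -6\right)\right) + X = \left(29 + \left(X + 6\right)\right) + X = \left(29 + \left(6 + X\right)\right) + X = \left(35 + X\right) + X = 35 + 2 X$)
$\sqrt{N + k{\left(n,-156 \right)}} = \sqrt{-23764 + \left(35 + 2 \left(-156\right)\right)} = \sqrt{-23764 + \left(35 - 312\right)} = \sqrt{-23764 - 277} = \sqrt{-24041} = i \sqrt{24041}$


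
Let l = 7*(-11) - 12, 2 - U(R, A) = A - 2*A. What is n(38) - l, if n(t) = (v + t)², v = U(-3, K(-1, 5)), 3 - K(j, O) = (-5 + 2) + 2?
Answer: 2025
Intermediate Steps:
K(j, O) = 4 (K(j, O) = 3 - ((-5 + 2) + 2) = 3 - (-3 + 2) = 3 - 1*(-1) = 3 + 1 = 4)
U(R, A) = 2 + A (U(R, A) = 2 - (A - 2*A) = 2 - (-1)*A = 2 + A)
v = 6 (v = 2 + 4 = 6)
l = -89 (l = -77 - 12 = -89)
n(t) = (6 + t)²
n(38) - l = (6 + 38)² - 1*(-89) = 44² + 89 = 1936 + 89 = 2025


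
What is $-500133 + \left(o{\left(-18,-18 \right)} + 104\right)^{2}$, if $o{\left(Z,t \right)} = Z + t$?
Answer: $-495509$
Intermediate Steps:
$-500133 + \left(o{\left(-18,-18 \right)} + 104\right)^{2} = -500133 + \left(\left(-18 - 18\right) + 104\right)^{2} = -500133 + \left(-36 + 104\right)^{2} = -500133 + 68^{2} = -500133 + 4624 = -495509$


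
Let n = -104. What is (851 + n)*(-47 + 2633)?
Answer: 1931742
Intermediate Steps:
(851 + n)*(-47 + 2633) = (851 - 104)*(-47 + 2633) = 747*2586 = 1931742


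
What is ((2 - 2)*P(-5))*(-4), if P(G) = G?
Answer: 0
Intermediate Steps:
((2 - 2)*P(-5))*(-4) = ((2 - 2)*(-5))*(-4) = (0*(-5))*(-4) = 0*(-4) = 0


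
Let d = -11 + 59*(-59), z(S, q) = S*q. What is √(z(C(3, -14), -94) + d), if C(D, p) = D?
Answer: I*√3774 ≈ 61.433*I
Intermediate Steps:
d = -3492 (d = -11 - 3481 = -3492)
√(z(C(3, -14), -94) + d) = √(3*(-94) - 3492) = √(-282 - 3492) = √(-3774) = I*√3774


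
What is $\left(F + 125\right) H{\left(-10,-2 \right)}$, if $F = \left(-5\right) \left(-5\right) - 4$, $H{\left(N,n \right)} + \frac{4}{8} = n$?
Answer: $-365$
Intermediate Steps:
$H{\left(N,n \right)} = - \frac{1}{2} + n$
$F = 21$ ($F = 25 - 4 = 21$)
$\left(F + 125\right) H{\left(-10,-2 \right)} = \left(21 + 125\right) \left(- \frac{1}{2} - 2\right) = 146 \left(- \frac{5}{2}\right) = -365$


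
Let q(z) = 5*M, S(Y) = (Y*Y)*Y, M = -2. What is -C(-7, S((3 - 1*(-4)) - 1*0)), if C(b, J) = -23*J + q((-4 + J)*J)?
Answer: 7899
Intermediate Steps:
S(Y) = Y³ (S(Y) = Y²*Y = Y³)
q(z) = -10 (q(z) = 5*(-2) = -10)
C(b, J) = -10 - 23*J (C(b, J) = -23*J - 10 = -10 - 23*J)
-C(-7, S((3 - 1*(-4)) - 1*0)) = -(-10 - 23*((3 - 1*(-4)) - 1*0)³) = -(-10 - 23*((3 + 4) + 0)³) = -(-10 - 23*(7 + 0)³) = -(-10 - 23*7³) = -(-10 - 23*343) = -(-10 - 7889) = -1*(-7899) = 7899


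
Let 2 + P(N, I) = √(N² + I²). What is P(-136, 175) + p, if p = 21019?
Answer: 21017 + √49121 ≈ 21239.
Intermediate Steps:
P(N, I) = -2 + √(I² + N²) (P(N, I) = -2 + √(N² + I²) = -2 + √(I² + N²))
P(-136, 175) + p = (-2 + √(175² + (-136)²)) + 21019 = (-2 + √(30625 + 18496)) + 21019 = (-2 + √49121) + 21019 = 21017 + √49121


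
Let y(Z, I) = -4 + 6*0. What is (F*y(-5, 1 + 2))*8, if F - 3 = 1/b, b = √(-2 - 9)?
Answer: -96 + 32*I*√11/11 ≈ -96.0 + 9.6484*I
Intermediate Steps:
b = I*√11 (b = √(-11) = I*√11 ≈ 3.3166*I)
y(Z, I) = -4 (y(Z, I) = -4 + 0 = -4)
F = 3 - I*√11/11 (F = 3 + 1/(I*√11) = 3 - I*√11/11 ≈ 3.0 - 0.30151*I)
(F*y(-5, 1 + 2))*8 = ((3 - I*√11/11)*(-4))*8 = (-12 + 4*I*√11/11)*8 = -96 + 32*I*√11/11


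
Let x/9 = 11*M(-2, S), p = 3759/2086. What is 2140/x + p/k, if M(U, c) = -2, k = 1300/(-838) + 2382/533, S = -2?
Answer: -195898993579/19223739216 ≈ -10.190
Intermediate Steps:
k = 651608/223327 (k = 1300*(-1/838) + 2382*(1/533) = -650/419 + 2382/533 = 651608/223327 ≈ 2.9177)
p = 537/298 (p = 3759*(1/2086) = 537/298 ≈ 1.8020)
x = -198 (x = 9*(11*(-2)) = 9*(-22) = -198)
2140/x + p/k = 2140/(-198) + 537/(298*(651608/223327)) = 2140*(-1/198) + (537/298)*(223327/651608) = -1070/99 + 119926599/194179184 = -195898993579/19223739216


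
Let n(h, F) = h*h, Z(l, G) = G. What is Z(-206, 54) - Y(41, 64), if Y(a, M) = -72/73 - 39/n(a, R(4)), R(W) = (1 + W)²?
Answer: 6750381/122713 ≈ 55.010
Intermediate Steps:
n(h, F) = h²
Y(a, M) = -72/73 - 39/a²
Z(-206, 54) - Y(41, 64) = 54 - (-72/73 - 39/41²) = 54 - (-72/73 - 39*1/1681) = 54 - (-72/73 - 39/1681) = 54 - 1*(-123879/122713) = 54 + 123879/122713 = 6750381/122713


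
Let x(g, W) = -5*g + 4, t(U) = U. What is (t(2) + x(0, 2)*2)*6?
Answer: 60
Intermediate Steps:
x(g, W) = 4 - 5*g
(t(2) + x(0, 2)*2)*6 = (2 + (4 - 5*0)*2)*6 = (2 + (4 + 0)*2)*6 = (2 + 4*2)*6 = (2 + 8)*6 = 10*6 = 60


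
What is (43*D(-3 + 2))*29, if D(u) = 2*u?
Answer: -2494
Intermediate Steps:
(43*D(-3 + 2))*29 = (43*(2*(-3 + 2)))*29 = (43*(2*(-1)))*29 = (43*(-2))*29 = -86*29 = -2494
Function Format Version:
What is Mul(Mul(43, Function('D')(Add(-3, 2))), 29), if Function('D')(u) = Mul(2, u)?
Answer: -2494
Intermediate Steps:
Mul(Mul(43, Function('D')(Add(-3, 2))), 29) = Mul(Mul(43, Mul(2, Add(-3, 2))), 29) = Mul(Mul(43, Mul(2, -1)), 29) = Mul(Mul(43, -2), 29) = Mul(-86, 29) = -2494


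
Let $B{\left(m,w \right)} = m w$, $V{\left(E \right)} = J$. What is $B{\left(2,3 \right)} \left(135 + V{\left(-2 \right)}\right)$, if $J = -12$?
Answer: $738$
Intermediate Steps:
$V{\left(E \right)} = -12$
$B{\left(2,3 \right)} \left(135 + V{\left(-2 \right)}\right) = 2 \cdot 3 \left(135 - 12\right) = 6 \cdot 123 = 738$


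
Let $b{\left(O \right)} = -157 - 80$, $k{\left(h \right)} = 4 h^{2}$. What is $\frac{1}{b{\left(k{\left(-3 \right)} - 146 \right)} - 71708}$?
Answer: $- \frac{1}{71945} \approx -1.39 \cdot 10^{-5}$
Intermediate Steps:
$b{\left(O \right)} = -237$ ($b{\left(O \right)} = -157 - 80 = -237$)
$\frac{1}{b{\left(k{\left(-3 \right)} - 146 \right)} - 71708} = \frac{1}{-237 - 71708} = \frac{1}{-71945} = - \frac{1}{71945}$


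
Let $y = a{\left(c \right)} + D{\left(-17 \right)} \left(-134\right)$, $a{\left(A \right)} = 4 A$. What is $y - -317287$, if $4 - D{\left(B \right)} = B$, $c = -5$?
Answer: $314453$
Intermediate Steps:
$D{\left(B \right)} = 4 - B$
$y = -2834$ ($y = 4 \left(-5\right) + \left(4 - -17\right) \left(-134\right) = -20 + \left(4 + 17\right) \left(-134\right) = -20 + 21 \left(-134\right) = -20 - 2814 = -2834$)
$y - -317287 = -2834 - -317287 = -2834 + 317287 = 314453$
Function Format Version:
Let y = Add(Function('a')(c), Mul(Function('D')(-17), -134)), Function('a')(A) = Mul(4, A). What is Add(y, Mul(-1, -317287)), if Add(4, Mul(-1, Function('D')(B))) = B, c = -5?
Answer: 314453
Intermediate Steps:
Function('D')(B) = Add(4, Mul(-1, B))
y = -2834 (y = Add(Mul(4, -5), Mul(Add(4, Mul(-1, -17)), -134)) = Add(-20, Mul(Add(4, 17), -134)) = Add(-20, Mul(21, -134)) = Add(-20, -2814) = -2834)
Add(y, Mul(-1, -317287)) = Add(-2834, Mul(-1, -317287)) = Add(-2834, 317287) = 314453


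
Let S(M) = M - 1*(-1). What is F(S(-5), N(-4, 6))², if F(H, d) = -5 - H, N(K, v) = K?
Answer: 1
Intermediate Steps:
S(M) = 1 + M (S(M) = M + 1 = 1 + M)
F(S(-5), N(-4, 6))² = (-5 - (1 - 5))² = (-5 - 1*(-4))² = (-5 + 4)² = (-1)² = 1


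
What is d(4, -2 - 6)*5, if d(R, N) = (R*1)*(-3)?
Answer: -60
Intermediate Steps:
d(R, N) = -3*R (d(R, N) = R*(-3) = -3*R)
d(4, -2 - 6)*5 = -3*4*5 = -12*5 = -60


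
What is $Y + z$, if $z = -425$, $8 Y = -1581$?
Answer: $- \frac{4981}{8} \approx -622.63$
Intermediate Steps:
$Y = - \frac{1581}{8}$ ($Y = \frac{1}{8} \left(-1581\right) = - \frac{1581}{8} \approx -197.63$)
$Y + z = - \frac{1581}{8} - 425 = - \frac{4981}{8}$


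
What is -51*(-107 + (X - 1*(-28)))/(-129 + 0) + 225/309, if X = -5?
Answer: -143859/4429 ≈ -32.481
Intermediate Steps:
-51*(-107 + (X - 1*(-28)))/(-129 + 0) + 225/309 = -51*(-107 + (-5 - 1*(-28)))/(-129 + 0) + 225/309 = -51/((-129/(-107 + (-5 + 28)))) + 225*(1/309) = -51/((-129/(-107 + 23))) + 75/103 = -51/((-129/(-84))) + 75/103 = -51/((-129*(-1/84))) + 75/103 = -51/43/28 + 75/103 = -51*28/43 + 75/103 = -1428/43 + 75/103 = -143859/4429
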